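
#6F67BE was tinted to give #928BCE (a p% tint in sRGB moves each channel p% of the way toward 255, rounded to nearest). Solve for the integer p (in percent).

#6F67BE is rgb(111, 103, 190); #928BCE is rgb(146, 139, 206).
On the G channel (widest range): 139 ≈ 103 + (p/100)(255 − 103), so p ≈ 100×(139 − 103)/(255 − 103) = 3600/152 = 23.68.
p = 24 reproduces all three channels after rounding.

24%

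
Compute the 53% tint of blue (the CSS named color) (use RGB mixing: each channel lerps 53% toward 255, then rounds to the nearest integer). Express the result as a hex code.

CSS blue is rgb(0, 0, 255).
Per channel, c → c + 0.53(255 − c):
  R: 0 + 135.15 = 135.15 → 135
  G: 0 + 135.15 = 135.15 → 135
  B: 255 + 0.53×(255−255) = 255 + 0 = 255 → 255
rgb(135, 135, 255) = #8787FF.

#8787FF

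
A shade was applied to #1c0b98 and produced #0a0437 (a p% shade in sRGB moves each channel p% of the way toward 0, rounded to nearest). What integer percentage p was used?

64%

#1c0b98 is rgb(28, 11, 152); #0a0437 is rgb(10, 4, 55).
On the B channel (widest range): 55 ≈ 152 + (p/100)(0 − 152), so p ≈ 100×(55 − 152)/(0 − 152) = -9700/-152 = 63.82.
p = 64 reproduces all three channels after rounding.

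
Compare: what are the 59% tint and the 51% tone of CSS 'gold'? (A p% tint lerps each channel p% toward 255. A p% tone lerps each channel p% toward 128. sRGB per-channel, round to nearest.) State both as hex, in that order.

CSS gold is rgb(255, 215, 0).
59% tint:
  R: 255 + 0 = 255 → 255
  G: 215 + 23.6 = 238.6 → 239
  B: 0 + 0.59×(255−0) = 0 + 150.45 = 150.45 → 150
  → #FFEF96
51% tone:
  R: 255 − 64.77 = 190.23 → 190
  G: 215 − 44.37 = 170.63 → 171
  B: 0 + 65.28 = 65.28 → 65
  → #BEAB41

#FFEF96, #BEAB41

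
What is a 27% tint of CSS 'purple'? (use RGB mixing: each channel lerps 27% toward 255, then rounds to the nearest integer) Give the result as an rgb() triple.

rgb(162, 69, 162)

CSS purple is rgb(128, 0, 128).
Per channel, c → c + 0.27(255 − c):
  R: 128 + 0.27×(255−128) = 128 + 34.29 = 162.29 → 162
  G: 0 + 0.27×(255−0) = 0 + 68.85 = 68.85 → 69
  B: 128 + 0.27×(255−128) = 128 + 34.29 = 162.29 → 162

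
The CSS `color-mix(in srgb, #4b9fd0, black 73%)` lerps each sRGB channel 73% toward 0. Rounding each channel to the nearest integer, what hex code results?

#142b38

#4b9fd0 is rgb(75, 159, 208).
Per channel, c → c + 0.73(0 − c):
  R: 75 + 0.73×(0−75) = 75 − 54.75 = 20.25 → 20
  G: 159 − 116.07 = 42.93 → 43
  B: 208 − 151.84 = 56.16 → 56
rgb(20, 43, 56) = #142b38.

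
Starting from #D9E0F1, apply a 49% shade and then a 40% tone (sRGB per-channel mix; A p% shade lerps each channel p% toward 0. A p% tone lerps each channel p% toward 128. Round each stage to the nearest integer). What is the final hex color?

#D9E0F1 is rgb(217, 224, 241).
Per channel, c → c + 0.49(0 − c):
  R: 217 − 106.33 = 110.67 → 111
  G: 224 − 109.76 = 114.24 → 114
  B: 241 − 118.09 = 122.91 → 123
After the shade: rgb(111, 114, 123) = #6F727B.
Per channel, c → c + 0.4(128 − c):
  R: 111 + 0.4×(128−111) = 111 + 6.8 = 117.8 → 118
  G: 114 + 0.4×(128−114) = 114 + 5.6 = 119.6 → 120
  B: 123 + 0.4×(128−123) = 123 + 2 = 125 → 125
rgb(118, 120, 125) = #76787D.

#76787D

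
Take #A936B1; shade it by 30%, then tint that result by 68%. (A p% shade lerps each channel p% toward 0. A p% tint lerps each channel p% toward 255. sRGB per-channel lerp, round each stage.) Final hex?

#D3BAD5

#A936B1 is rgb(169, 54, 177).
A 30% shade moves each channel 30% toward 0:
  R: 169 − 50.7 = 118.3 → 118
  G: 54 + 0.3×(0−54) = 54 − 16.2 = 37.8 → 38
  B: 177 − 53.1 = 123.9 → 124
After the shade: rgb(118, 38, 124) = #76267C.
Per channel, c → c + 0.68(255 − c):
  R: 118 + 0.68×(255−118) = 118 + 93.16 = 211.16 → 211
  G: 38 + 0.68×(255−38) = 38 + 147.56 = 185.56 → 186
  B: 124 + 89.08 = 213.08 → 213
rgb(211, 186, 213) = #D3BAD5.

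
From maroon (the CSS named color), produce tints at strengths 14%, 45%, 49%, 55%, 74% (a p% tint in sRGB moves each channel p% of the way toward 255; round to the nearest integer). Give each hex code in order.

CSS maroon is rgb(128, 0, 0).
14%: (128 + 17.78 = 145.78→146, 0 + 35.7 = 35.7→36, 0 + 35.7 = 35.7→36) → #922424
45%: (128 + 57.15 = 185.15→185, 0 + 114.75 = 114.75→115, 0 + 114.75 = 114.75→115) → #b97373
49%: (128 + 62.23 = 190.23→190, 0 + 124.95 = 124.95→125, 0 + 124.95 = 124.95→125) → #be7d7d
55%: (128 + 69.85 = 197.85→198, 0 + 140.25 = 140.25→140, 0 + 140.25 = 140.25→140) → #c68c8c
74%: (128 + 93.98 = 221.98→222, 0 + 188.7 = 188.7→189, 0 + 188.7 = 188.7→189) → #debdbd

#922424, #b97373, #be7d7d, #c68c8c, #debdbd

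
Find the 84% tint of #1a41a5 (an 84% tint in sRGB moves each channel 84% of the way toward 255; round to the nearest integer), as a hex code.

#1a41a5 is rgb(26, 65, 165).
Per channel, c → c + 0.84(255 − c):
  R: 26 + 0.84×(255−26) = 26 + 192.36 = 218.36 → 218
  G: 65 + 159.6 = 224.6 → 225
  B: 165 + 0.84×(255−165) = 165 + 75.6 = 240.6 → 241
rgb(218, 225, 241) = #dae1f1.

#dae1f1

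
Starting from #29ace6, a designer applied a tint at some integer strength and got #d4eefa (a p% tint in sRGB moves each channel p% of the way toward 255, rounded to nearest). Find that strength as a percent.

#29ace6 is rgb(41, 172, 230); #d4eefa is rgb(212, 238, 250).
On the R channel (widest range): 212 ≈ 41 + (p/100)(255 − 41), so p ≈ 100×(212 − 41)/(255 − 41) = 17100/214 = 79.91.
p = 80 reproduces all three channels after rounding.

80%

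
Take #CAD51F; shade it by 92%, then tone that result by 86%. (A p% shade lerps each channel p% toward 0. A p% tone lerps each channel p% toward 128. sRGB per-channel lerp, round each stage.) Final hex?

#CAD51F is rgb(202, 213, 31).
A 92% shade moves each channel 92% toward 0:
  R: 202 + 0.92×(0−202) = 202 − 185.84 = 16.16 → 16
  G: 213 + 0.92×(0−213) = 213 − 195.96 = 17.04 → 17
  B: 31 + 0.92×(0−31) = 31 − 28.52 = 2.48 → 2
After the shade: rgb(16, 17, 2) = #101102.
Lerp each channel 86% toward 128:
  R: 16 + 0.86×(128−16) = 16 + 96.32 = 112.32 → 112
  G: 17 + 0.86×(128−17) = 17 + 95.46 = 112.46 → 112
  B: 2 + 108.36 = 110.36 → 110
rgb(112, 112, 110) = #70706E.

#70706E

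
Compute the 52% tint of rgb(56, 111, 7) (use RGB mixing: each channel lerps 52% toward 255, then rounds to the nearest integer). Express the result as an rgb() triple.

A 52% tint moves each channel 52% toward 255:
  R: 56 + 0.52×(255−56) = 56 + 103.48 = 159.48 → 159
  G: 111 + 74.88 = 185.88 → 186
  B: 7 + 0.52×(255−7) = 7 + 128.96 = 135.96 → 136

rgb(159, 186, 136)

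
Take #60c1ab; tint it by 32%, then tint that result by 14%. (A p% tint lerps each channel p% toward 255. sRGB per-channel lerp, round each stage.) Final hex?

#a2dbce

#60c1ab is rgb(96, 193, 171).
Per channel, c → c + 0.32(255 − c):
  R: 96 + 0.32×(255−96) = 96 + 50.88 = 146.88 → 147
  G: 193 + 0.32×(255−193) = 193 + 19.84 = 212.84 → 213
  B: 171 + 26.88 = 197.88 → 198
After the tint: rgb(147, 213, 198) = #93d5c6.
Per channel, c → c + 0.14(255 − c):
  R: 147 + 0.14×(255−147) = 147 + 15.12 = 162.12 → 162
  G: 213 + 0.14×(255−213) = 213 + 5.88 = 218.88 → 219
  B: 198 + 7.98 = 205.98 → 206
rgb(162, 219, 206) = #a2dbce.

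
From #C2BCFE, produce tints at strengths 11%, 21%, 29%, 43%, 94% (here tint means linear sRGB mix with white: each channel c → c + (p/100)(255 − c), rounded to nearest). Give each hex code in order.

#C2BCFE is rgb(194, 188, 254).
11%: (194 + 6.71 = 200.71→201, 188 + 7.37 = 195.37→195, 254→254) → #C9C3FE
21%: (194 + 12.81 = 206.81→207, 188 + 14.07 = 202.07→202, 254→254) → #CFCAFE
29%: (194 + 17.69 = 211.69→212, 188 + 19.43 = 207.43→207, 254→254) → #D4CFFE
43%: (194 + 26.23 = 220.23→220, 188 + 28.81 = 216.81→217, 254→254) → #DCD9FE
94%: (194 + 57.34 = 251.34→251, 188 + 62.98 = 250.98→251, 254 + 0.94 = 254.94→255) → #FBFBFF

#C9C3FE, #CFCAFE, #D4CFFE, #DCD9FE, #FBFBFF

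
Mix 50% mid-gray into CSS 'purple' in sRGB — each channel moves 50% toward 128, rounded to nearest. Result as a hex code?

#804080

CSS purple is rgb(128, 0, 128).
Per channel, c → c + 0.5(128 − c):
  R: 128 + 0 = 128 → 128
  G: 0 + 0.5×(128−0) = 0 + 64 = 64 → 64
  B: 128 + 0 = 128 → 128
rgb(128, 64, 128) = #804080.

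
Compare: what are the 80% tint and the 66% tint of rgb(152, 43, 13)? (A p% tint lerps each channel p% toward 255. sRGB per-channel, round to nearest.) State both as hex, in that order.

#EAD5CF, #DCB7AD

80% tint:
  R: 152 + 0.8×(255−152) = 152 + 82.4 = 234.4 → 234
  G: 43 + 0.8×(255−43) = 43 + 169.6 = 212.6 → 213
  B: 13 + 0.8×(255−13) = 13 + 193.6 = 206.6 → 207
  → #EAD5CF
66% tint:
  R: 152 + 0.66×(255−152) = 152 + 67.98 = 219.98 → 220
  G: 43 + 139.92 = 182.92 → 183
  B: 13 + 0.66×(255−13) = 13 + 159.72 = 172.72 → 173
  → #DCB7AD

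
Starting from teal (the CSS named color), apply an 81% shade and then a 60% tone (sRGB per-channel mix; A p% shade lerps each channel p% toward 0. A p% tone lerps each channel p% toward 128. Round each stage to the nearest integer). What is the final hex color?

#4D5656

CSS teal is rgb(0, 128, 128).
Lerp each channel 81% toward 0:
  R: 0 + 0 = 0 → 0
  G: 128 + 0.81×(0−128) = 128 − 103.68 = 24.32 → 24
  B: 128 + 0.81×(0−128) = 128 − 103.68 = 24.32 → 24
After the shade: rgb(0, 24, 24) = #001818.
A 60% tone moves each channel 60% toward 128:
  R: 0 + 0.6×(128−0) = 0 + 76.8 = 76.8 → 77
  G: 24 + 62.4 = 86.4 → 86
  B: 24 + 62.4 = 86.4 → 86
rgb(77, 86, 86) = #4D5656.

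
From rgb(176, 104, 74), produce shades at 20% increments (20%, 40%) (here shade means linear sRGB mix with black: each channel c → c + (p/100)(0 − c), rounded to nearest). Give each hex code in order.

#8d533b, #6a3e2c

20%: (176 − 35.2 = 140.8→141, 104 − 20.8 = 83.2→83, 74 − 14.8 = 59.2→59) → #8d533b
40%: (176 − 70.4 = 105.6→106, 104 − 41.6 = 62.4→62, 74 − 29.6 = 44.4→44) → #6a3e2c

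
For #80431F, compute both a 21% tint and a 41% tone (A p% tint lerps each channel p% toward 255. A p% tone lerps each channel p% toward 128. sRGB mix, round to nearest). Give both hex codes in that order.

#80431F is rgb(128, 67, 31).
21% tint:
  R: 128 + 0.21×(255−128) = 128 + 26.67 = 154.67 → 155
  G: 67 + 39.48 = 106.48 → 106
  B: 31 + 47.04 = 78.04 → 78
  → #9B6A4E
41% tone:
  R: 128 + 0.41×(128−128) = 128 + 0 = 128 → 128
  G: 67 + 0.41×(128−67) = 67 + 25.01 = 92.01 → 92
  B: 31 + 0.41×(128−31) = 31 + 39.77 = 70.77 → 71
  → #805C47

#9B6A4E, #805C47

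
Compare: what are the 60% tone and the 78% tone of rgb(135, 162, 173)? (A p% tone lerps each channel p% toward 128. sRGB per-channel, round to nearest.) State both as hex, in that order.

60% tone:
  R: 135 − 4.2 = 130.8 → 131
  G: 162 + 0.6×(128−162) = 162 − 20.4 = 141.6 → 142
  B: 173 − 27 = 146 → 146
  → #838E92
78% tone:
  R: 135 − 5.46 = 129.54 → 130
  G: 162 + 0.78×(128−162) = 162 − 26.52 = 135.48 → 135
  B: 173 + 0.78×(128−173) = 173 − 35.1 = 137.9 → 138
  → #82878A

#838E92, #82878A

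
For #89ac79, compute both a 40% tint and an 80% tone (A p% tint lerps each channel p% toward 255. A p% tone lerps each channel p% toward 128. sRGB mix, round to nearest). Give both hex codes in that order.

#89ac79 is rgb(137, 172, 121).
40% tint:
  R: 137 + 47.2 = 184.2 → 184
  G: 172 + 33.2 = 205.2 → 205
  B: 121 + 53.6 = 174.6 → 175
  → #b8cdaf
80% tone:
  R: 137 + 0.8×(128−137) = 137 − 7.2 = 129.8 → 130
  G: 172 − 35.2 = 136.8 → 137
  B: 121 + 0.8×(128−121) = 121 + 5.6 = 126.6 → 127
  → #82897f

#b8cdaf, #82897f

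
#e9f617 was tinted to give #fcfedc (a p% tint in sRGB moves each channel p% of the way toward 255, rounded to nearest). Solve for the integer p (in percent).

#e9f617 is rgb(233, 246, 23); #fcfedc is rgb(252, 254, 220).
On the B channel (widest range): 220 ≈ 23 + (p/100)(255 − 23), so p ≈ 100×(220 − 23)/(255 − 23) = 19700/232 = 84.91.
p = 85 reproduces all three channels after rounding.

85%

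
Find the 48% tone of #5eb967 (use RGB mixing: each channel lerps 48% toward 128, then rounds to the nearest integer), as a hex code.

#6e9e73

#5eb967 is rgb(94, 185, 103).
A 48% tone moves each channel 48% toward 128:
  R: 94 + 0.48×(128−94) = 94 + 16.32 = 110.32 → 110
  G: 185 − 27.36 = 157.64 → 158
  B: 103 + 0.48×(128−103) = 103 + 12 = 115 → 115
rgb(110, 158, 115) = #6e9e73.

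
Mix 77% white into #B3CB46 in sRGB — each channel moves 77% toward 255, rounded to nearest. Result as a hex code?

#B3CB46 is rgb(179, 203, 70).
A 77% tint moves each channel 77% toward 255:
  R: 179 + 0.77×(255−179) = 179 + 58.52 = 237.52 → 238
  G: 203 + 40.04 = 243.04 → 243
  B: 70 + 142.45 = 212.45 → 212
rgb(238, 243, 212) = #EEF3D4.

#EEF3D4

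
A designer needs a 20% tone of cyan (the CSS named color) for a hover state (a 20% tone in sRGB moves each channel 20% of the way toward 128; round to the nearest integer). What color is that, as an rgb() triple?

rgb(26, 230, 230)

CSS cyan is rgb(0, 255, 255).
A 20% tone moves each channel 20% toward 128:
  R: 0 + 25.6 = 25.6 → 26
  G: 255 + 0.2×(128−255) = 255 − 25.4 = 229.6 → 230
  B: 255 + 0.2×(128−255) = 255 − 25.4 = 229.6 → 230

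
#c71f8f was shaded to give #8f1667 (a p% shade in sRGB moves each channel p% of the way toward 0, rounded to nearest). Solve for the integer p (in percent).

#c71f8f is rgb(199, 31, 143); #8f1667 is rgb(143, 22, 103).
On the R channel (widest range): 143 ≈ 199 + (p/100)(0 − 199), so p ≈ 100×(143 − 199)/(0 − 199) = -5600/-199 = 28.14.
p = 28 reproduces all three channels after rounding.

28%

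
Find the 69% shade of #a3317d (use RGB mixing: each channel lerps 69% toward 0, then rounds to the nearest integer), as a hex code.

#330f27

#a3317d is rgb(163, 49, 125).
Per channel, c → c + 0.69(0 − c):
  R: 163 + 0.69×(0−163) = 163 − 112.47 = 50.53 → 51
  G: 49 − 33.81 = 15.19 → 15
  B: 125 + 0.69×(0−125) = 125 − 86.25 = 38.75 → 39
rgb(51, 15, 39) = #330f27.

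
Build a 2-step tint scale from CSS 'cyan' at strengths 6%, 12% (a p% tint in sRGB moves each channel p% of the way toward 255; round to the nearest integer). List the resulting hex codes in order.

#0FFFFF, #1FFFFF

CSS cyan is rgb(0, 255, 255).
6%: (0 + 15.3 = 15.3→15, 255→255, 255→255) → #0FFFFF
12%: (0 + 30.6 = 30.6→31, 255→255, 255→255) → #1FFFFF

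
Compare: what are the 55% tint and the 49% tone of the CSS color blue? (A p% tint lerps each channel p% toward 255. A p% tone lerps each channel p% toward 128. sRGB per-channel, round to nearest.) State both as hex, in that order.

#8C8CFF, #3F3FC1

CSS blue is rgb(0, 0, 255).
55% tint:
  R: 0 + 140.25 = 140.25 → 140
  G: 0 + 140.25 = 140.25 → 140
  B: 255 + 0.55×(255−255) = 255 + 0 = 255 → 255
  → #8C8CFF
49% tone:
  R: 0 + 62.72 = 62.72 → 63
  G: 0 + 0.49×(128−0) = 0 + 62.72 = 62.72 → 63
  B: 255 + 0.49×(128−255) = 255 − 62.23 = 192.77 → 193
  → #3F3FC1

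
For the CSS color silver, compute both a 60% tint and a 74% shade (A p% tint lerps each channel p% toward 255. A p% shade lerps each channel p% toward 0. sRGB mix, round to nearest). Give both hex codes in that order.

CSS silver is rgb(192, 192, 192).
60% tint:
  R: 192 + 0.6×(255−192) = 192 + 37.8 = 229.8 → 230
  G: 192 + 0.6×(255−192) = 192 + 37.8 = 229.8 → 230
  B: 192 + 0.6×(255−192) = 192 + 37.8 = 229.8 → 230
  → #E6E6E6
74% shade:
  R: 192 − 142.08 = 49.92 → 50
  G: 192 + 0.74×(0−192) = 192 − 142.08 = 49.92 → 50
  B: 192 + 0.74×(0−192) = 192 − 142.08 = 49.92 → 50
  → #323232

#E6E6E6, #323232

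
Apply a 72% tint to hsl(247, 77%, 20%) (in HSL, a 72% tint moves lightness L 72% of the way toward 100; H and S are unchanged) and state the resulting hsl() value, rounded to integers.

hsl(247, 77%, 78%)

L moves 72% from 20 toward 100: 20 + 57.6 = 77.6 → 78.
H and S are unchanged.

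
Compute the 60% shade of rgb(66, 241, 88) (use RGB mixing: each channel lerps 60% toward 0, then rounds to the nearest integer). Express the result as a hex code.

Lerp each channel 60% toward 0:
  R: 66 + 0.6×(0−66) = 66 − 39.6 = 26.4 → 26
  G: 241 + 0.6×(0−241) = 241 − 144.6 = 96.4 → 96
  B: 88 + 0.6×(0−88) = 88 − 52.8 = 35.2 → 35
rgb(26, 96, 35) = #1A6023.

#1A6023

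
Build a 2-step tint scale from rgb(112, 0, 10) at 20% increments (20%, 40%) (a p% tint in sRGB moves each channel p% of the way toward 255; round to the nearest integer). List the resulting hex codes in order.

20%: (112 + 28.6 = 140.6→141, 0 + 51 = 51→51, 10 + 49 = 59→59) → #8D333B
40%: (112 + 57.2 = 169.2→169, 0 + 102 = 102→102, 10 + 98 = 108→108) → #A9666C

#8D333B, #A9666C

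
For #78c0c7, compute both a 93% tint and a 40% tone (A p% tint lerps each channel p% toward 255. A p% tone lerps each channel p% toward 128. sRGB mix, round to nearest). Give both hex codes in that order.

#f6fbfb, #7ba6ab

#78c0c7 is rgb(120, 192, 199).
93% tint:
  R: 120 + 0.93×(255−120) = 120 + 125.55 = 245.55 → 246
  G: 192 + 0.93×(255−192) = 192 + 58.59 = 250.59 → 251
  B: 199 + 52.08 = 251.08 → 251
  → #f6fbfb
40% tone:
  R: 120 + 0.4×(128−120) = 120 + 3.2 = 123.2 → 123
  G: 192 − 25.6 = 166.4 → 166
  B: 199 + 0.4×(128−199) = 199 − 28.4 = 170.6 → 171
  → #7ba6ab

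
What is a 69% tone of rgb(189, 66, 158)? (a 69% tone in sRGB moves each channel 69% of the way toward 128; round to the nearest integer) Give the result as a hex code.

#936D89

Per channel, c → c + 0.69(128 − c):
  R: 189 + 0.69×(128−189) = 189 − 42.09 = 146.91 → 147
  G: 66 + 0.69×(128−66) = 66 + 42.78 = 108.78 → 109
  B: 158 + 0.69×(128−158) = 158 − 20.7 = 137.3 → 137
rgb(147, 109, 137) = #936D89.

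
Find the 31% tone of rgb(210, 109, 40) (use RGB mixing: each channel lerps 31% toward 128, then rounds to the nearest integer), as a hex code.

#B97343

A 31% tone moves each channel 31% toward 128:
  R: 210 + 0.31×(128−210) = 210 − 25.42 = 184.58 → 185
  G: 109 + 0.31×(128−109) = 109 + 5.89 = 114.89 → 115
  B: 40 + 27.28 = 67.28 → 67
rgb(185, 115, 67) = #B97343.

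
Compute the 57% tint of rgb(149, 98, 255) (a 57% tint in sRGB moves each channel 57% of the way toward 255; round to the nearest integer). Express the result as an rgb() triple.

A 57% tint moves each channel 57% toward 255:
  R: 149 + 60.42 = 209.42 → 209
  G: 98 + 89.49 = 187.49 → 187
  B: 255 + 0.57×(255−255) = 255 + 0 = 255 → 255

rgb(209, 187, 255)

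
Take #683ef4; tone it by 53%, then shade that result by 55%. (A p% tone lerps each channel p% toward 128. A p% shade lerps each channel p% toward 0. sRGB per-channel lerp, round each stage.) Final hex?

#683ef4 is rgb(104, 62, 244).
Per channel, c → c + 0.53(128 − c):
  R: 104 + 0.53×(128−104) = 104 + 12.72 = 116.72 → 117
  G: 62 + 0.53×(128−62) = 62 + 34.98 = 96.98 → 97
  B: 244 − 61.48 = 182.52 → 183
After the tone: rgb(117, 97, 183) = #7561b7.
Per channel, c → c + 0.55(0 − c):
  R: 117 − 64.35 = 52.65 → 53
  G: 97 + 0.55×(0−97) = 97 − 53.35 = 43.65 → 44
  B: 183 + 0.55×(0−183) = 183 − 100.65 = 82.35 → 82
rgb(53, 44, 82) = #352c52.

#352c52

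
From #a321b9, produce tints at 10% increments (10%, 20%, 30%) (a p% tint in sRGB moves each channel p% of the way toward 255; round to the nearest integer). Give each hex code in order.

#a321b9 is rgb(163, 33, 185).
10%: (163 + 9.2 = 172.2→172, 33 + 22.2 = 55.2→55, 185 + 7 = 192→192) → #ac37c0
20%: (163 + 18.4 = 181.4→181, 33 + 44.4 = 77.4→77, 185 + 14 = 199→199) → #b54dc7
30%: (163 + 27.6 = 190.6→191, 33 + 66.6 = 99.6→100, 185 + 21 = 206→206) → #bf64ce

#ac37c0, #b54dc7, #bf64ce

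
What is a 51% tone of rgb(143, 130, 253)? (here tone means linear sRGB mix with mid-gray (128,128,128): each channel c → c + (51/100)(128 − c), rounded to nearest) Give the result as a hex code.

Lerp each channel 51% toward 128:
  R: 143 + 0.51×(128−143) = 143 − 7.65 = 135.35 → 135
  G: 130 − 1.02 = 128.98 → 129
  B: 253 + 0.51×(128−253) = 253 − 63.75 = 189.25 → 189
rgb(135, 129, 189) = #8781BD.

#8781BD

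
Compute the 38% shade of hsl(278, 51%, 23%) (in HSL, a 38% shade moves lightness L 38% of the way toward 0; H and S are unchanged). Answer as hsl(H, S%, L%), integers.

hsl(278, 51%, 14%)

L moves 38% from 23 toward 0: 23 − 8.74 = 14.26 → 14.
H and S are unchanged.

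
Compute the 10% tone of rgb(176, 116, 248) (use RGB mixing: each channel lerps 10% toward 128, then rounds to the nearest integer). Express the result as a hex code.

Lerp each channel 10% toward 128:
  R: 176 − 4.8 = 171.2 → 171
  G: 116 + 1.2 = 117.2 → 117
  B: 248 + 0.1×(128−248) = 248 − 12 = 236 → 236
rgb(171, 117, 236) = #AB75EC.

#AB75EC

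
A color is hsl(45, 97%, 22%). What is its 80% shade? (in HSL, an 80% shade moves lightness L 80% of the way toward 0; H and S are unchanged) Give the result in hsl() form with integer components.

hsl(45, 97%, 4%)

L moves 80% from 22 toward 0: 22 − 17.6 = 4.4 → 4.
H and S are unchanged.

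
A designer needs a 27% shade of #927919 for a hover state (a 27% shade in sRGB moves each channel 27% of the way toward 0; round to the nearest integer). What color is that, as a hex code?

#6b5812

#927919 is rgb(146, 121, 25).
A 27% shade moves each channel 27% toward 0:
  R: 146 − 39.42 = 106.58 → 107
  G: 121 − 32.67 = 88.33 → 88
  B: 25 + 0.27×(0−25) = 25 − 6.75 = 18.25 → 18
rgb(107, 88, 18) = #6b5812.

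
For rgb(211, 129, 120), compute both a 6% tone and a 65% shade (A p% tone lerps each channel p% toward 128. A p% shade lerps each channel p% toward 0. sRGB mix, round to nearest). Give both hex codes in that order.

#CE8178, #4A2D2A

6% tone:
  R: 211 − 4.98 = 206.02 → 206
  G: 129 + 0.06×(128−129) = 129 − 0.06 = 128.94 → 129
  B: 120 + 0.06×(128−120) = 120 + 0.48 = 120.48 → 120
  → #CE8178
65% shade:
  R: 211 + 0.65×(0−211) = 211 − 137.15 = 73.85 → 74
  G: 129 − 83.85 = 45.15 → 45
  B: 120 + 0.65×(0−120) = 120 − 78 = 42 → 42
  → #4A2D2A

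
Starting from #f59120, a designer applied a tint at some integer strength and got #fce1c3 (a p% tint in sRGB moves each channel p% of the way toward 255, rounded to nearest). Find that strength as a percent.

73%

#f59120 is rgb(245, 145, 32); #fce1c3 is rgb(252, 225, 195).
On the B channel (widest range): 195 ≈ 32 + (p/100)(255 − 32), so p ≈ 100×(195 − 32)/(255 − 32) = 16300/223 = 73.09.
p = 73 reproduces all three channels after rounding.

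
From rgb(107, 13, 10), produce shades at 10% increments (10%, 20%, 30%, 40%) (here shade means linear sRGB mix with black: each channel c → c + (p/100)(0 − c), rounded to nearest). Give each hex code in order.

#600C09, #560A08, #4B0907, #400806

10%: (107 − 10.7 = 96.3→96, 13 − 1.3 = 11.7→12, 10 − 1 = 9→9) → #600C09
20%: (107 − 21.4 = 85.6→86, 13 − 2.6 = 10.4→10, 10 − 2 = 8→8) → #560A08
30%: (107 − 32.1 = 74.9→75, 13 − 3.9 = 9.1→9, 10 − 3 = 7→7) → #4B0907
40%: (107 − 42.8 = 64.2→64, 13 − 5.2 = 7.8→8, 10 − 4 = 6→6) → #400806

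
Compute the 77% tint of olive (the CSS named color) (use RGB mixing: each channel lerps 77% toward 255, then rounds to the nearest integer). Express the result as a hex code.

CSS olive is rgb(128, 128, 0).
Lerp each channel 77% toward 255:
  R: 128 + 0.77×(255−128) = 128 + 97.79 = 225.79 → 226
  G: 128 + 0.77×(255−128) = 128 + 97.79 = 225.79 → 226
  B: 0 + 196.35 = 196.35 → 196
rgb(226, 226, 196) = #E2E2C4.

#E2E2C4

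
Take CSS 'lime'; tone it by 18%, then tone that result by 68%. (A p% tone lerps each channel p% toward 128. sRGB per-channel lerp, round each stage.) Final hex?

CSS lime is rgb(0, 255, 0).
Per channel, c → c + 0.18(128 − c):
  R: 0 + 23.04 = 23.04 → 23
  G: 255 + 0.18×(128−255) = 255 − 22.86 = 232.14 → 232
  B: 0 + 23.04 = 23.04 → 23
After the tone: rgb(23, 232, 23) = #17e817.
A 68% tone moves each channel 68% toward 128:
  R: 23 + 0.68×(128−23) = 23 + 71.4 = 94.4 → 94
  G: 232 − 70.72 = 161.28 → 161
  B: 23 + 0.68×(128−23) = 23 + 71.4 = 94.4 → 94
rgb(94, 161, 94) = #5ea15e.

#5ea15e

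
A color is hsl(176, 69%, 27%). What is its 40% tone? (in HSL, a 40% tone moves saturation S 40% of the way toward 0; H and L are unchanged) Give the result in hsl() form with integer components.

hsl(176, 41%, 27%)

S moves 40% from 69 toward 0: 69 − 27.6 = 41.4 → 41.
H and L are unchanged.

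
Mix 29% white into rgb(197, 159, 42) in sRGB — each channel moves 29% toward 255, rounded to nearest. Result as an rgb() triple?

Lerp each channel 29% toward 255:
  R: 197 + 16.82 = 213.82 → 214
  G: 159 + 0.29×(255−159) = 159 + 27.84 = 186.84 → 187
  B: 42 + 0.29×(255−42) = 42 + 61.77 = 103.77 → 104

rgb(214, 187, 104)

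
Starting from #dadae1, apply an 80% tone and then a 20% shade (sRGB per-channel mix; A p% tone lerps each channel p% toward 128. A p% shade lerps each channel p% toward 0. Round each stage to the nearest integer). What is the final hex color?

#dadae1 is rgb(218, 218, 225).
Per channel, c → c + 0.8(128 − c):
  R: 218 − 72 = 146 → 146
  G: 218 + 0.8×(128−218) = 218 − 72 = 146 → 146
  B: 225 − 77.6 = 147.4 → 147
After the tone: rgb(146, 146, 147) = #929293.
Per channel, c → c + 0.2(0 − c):
  R: 146 − 29.2 = 116.8 → 117
  G: 146 + 0.2×(0−146) = 146 − 29.2 = 116.8 → 117
  B: 147 − 29.4 = 117.6 → 118
rgb(117, 117, 118) = #757576.

#757576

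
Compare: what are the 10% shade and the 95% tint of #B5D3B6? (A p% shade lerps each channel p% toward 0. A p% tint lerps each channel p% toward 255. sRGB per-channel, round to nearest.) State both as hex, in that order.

#A3BEA4, #FBFDFB

#B5D3B6 is rgb(181, 211, 182).
10% shade:
  R: 181 − 18.1 = 162.9 → 163
  G: 211 + 0.1×(0−211) = 211 − 21.1 = 189.9 → 190
  B: 182 − 18.2 = 163.8 → 164
  → #A3BEA4
95% tint:
  R: 181 + 70.3 = 251.3 → 251
  G: 211 + 0.95×(255−211) = 211 + 41.8 = 252.8 → 253
  B: 182 + 0.95×(255−182) = 182 + 69.35 = 251.35 → 251
  → #FBFDFB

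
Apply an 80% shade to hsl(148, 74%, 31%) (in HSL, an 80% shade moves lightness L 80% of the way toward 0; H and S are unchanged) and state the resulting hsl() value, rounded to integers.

L moves 80% from 31 toward 0: 31 − 24.8 = 6.2 → 6.
H and S are unchanged.

hsl(148, 74%, 6%)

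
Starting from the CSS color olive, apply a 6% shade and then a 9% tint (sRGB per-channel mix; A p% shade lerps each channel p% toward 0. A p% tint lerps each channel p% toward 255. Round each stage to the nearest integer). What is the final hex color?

CSS olive is rgb(128, 128, 0).
Per channel, c → c + 0.06(0 − c):
  R: 128 − 7.68 = 120.32 → 120
  G: 128 + 0.06×(0−128) = 128 − 7.68 = 120.32 → 120
  B: 0 + 0.06×(0−0) = 0 + 0 = 0 → 0
After the shade: rgb(120, 120, 0) = #787800.
Lerp each channel 9% toward 255:
  R: 120 + 0.09×(255−120) = 120 + 12.15 = 132.15 → 132
  G: 120 + 12.15 = 132.15 → 132
  B: 0 + 0.09×(255−0) = 0 + 22.95 = 22.95 → 23
rgb(132, 132, 23) = #848417.

#848417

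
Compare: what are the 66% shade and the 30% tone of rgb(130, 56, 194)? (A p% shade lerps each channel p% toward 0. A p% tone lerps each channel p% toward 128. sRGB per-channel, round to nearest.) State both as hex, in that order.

#2C1342, #814EAE

66% shade:
  R: 130 − 85.8 = 44.2 → 44
  G: 56 + 0.66×(0−56) = 56 − 36.96 = 19.04 → 19
  B: 194 + 0.66×(0−194) = 194 − 128.04 = 65.96 → 66
  → #2C1342
30% tone:
  R: 130 + 0.3×(128−130) = 130 − 0.6 = 129.4 → 129
  G: 56 + 0.3×(128−56) = 56 + 21.6 = 77.6 → 78
  B: 194 + 0.3×(128−194) = 194 − 19.8 = 174.2 → 174
  → #814EAE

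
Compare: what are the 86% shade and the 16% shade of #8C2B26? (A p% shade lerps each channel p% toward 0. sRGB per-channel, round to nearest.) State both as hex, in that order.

#140605, #762420

#8C2B26 is rgb(140, 43, 38).
86% shade:
  R: 140 − 120.4 = 19.6 → 20
  G: 43 + 0.86×(0−43) = 43 − 36.98 = 6.02 → 6
  B: 38 − 32.68 = 5.32 → 5
  → #140605
16% shade:
  R: 140 + 0.16×(0−140) = 140 − 22.4 = 117.6 → 118
  G: 43 − 6.88 = 36.12 → 36
  B: 38 − 6.08 = 31.92 → 32
  → #762420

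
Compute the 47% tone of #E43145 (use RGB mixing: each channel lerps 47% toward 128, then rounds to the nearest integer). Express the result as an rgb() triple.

rgb(181, 86, 97)

#E43145 is rgb(228, 49, 69).
Lerp each channel 47% toward 128:
  R: 228 + 0.47×(128−228) = 228 − 47 = 181 → 181
  G: 49 + 0.47×(128−49) = 49 + 37.13 = 86.13 → 86
  B: 69 + 0.47×(128−69) = 69 + 27.73 = 96.73 → 97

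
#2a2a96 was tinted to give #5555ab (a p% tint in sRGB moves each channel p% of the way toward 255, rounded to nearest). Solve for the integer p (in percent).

20%

#2a2a96 is rgb(42, 42, 150); #5555ab is rgb(85, 85, 171).
On the R channel (widest range): 85 ≈ 42 + (p/100)(255 − 42), so p ≈ 100×(85 − 42)/(255 − 42) = 4300/213 = 20.19.
p = 20 reproduces all three channels after rounding.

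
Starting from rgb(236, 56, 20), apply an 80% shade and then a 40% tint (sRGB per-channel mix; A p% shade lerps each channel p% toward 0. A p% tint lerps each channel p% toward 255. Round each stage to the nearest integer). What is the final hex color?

Per channel, c → c + 0.8(0 − c):
  R: 236 − 188.8 = 47.2 → 47
  G: 56 − 44.8 = 11.2 → 11
  B: 20 + 0.8×(0−20) = 20 − 16 = 4 → 4
After the shade: rgb(47, 11, 4) = #2f0b04.
Per channel, c → c + 0.4(255 − c):
  R: 47 + 0.4×(255−47) = 47 + 83.2 = 130.2 → 130
  G: 11 + 0.4×(255−11) = 11 + 97.6 = 108.6 → 109
  B: 4 + 0.4×(255−4) = 4 + 100.4 = 104.4 → 104
rgb(130, 109, 104) = #826d68.

#826d68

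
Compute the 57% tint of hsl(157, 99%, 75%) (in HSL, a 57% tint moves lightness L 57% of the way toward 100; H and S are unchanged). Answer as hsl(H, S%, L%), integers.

hsl(157, 99%, 89%)

L moves 57% from 75 toward 100: 75 + 14.25 = 89.25 → 89.
H and S are unchanged.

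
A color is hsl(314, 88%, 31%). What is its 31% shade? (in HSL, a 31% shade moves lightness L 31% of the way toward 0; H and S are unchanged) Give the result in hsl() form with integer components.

L moves 31% from 31 toward 0: 31 − 9.61 = 21.39 → 21.
H and S are unchanged.

hsl(314, 88%, 21%)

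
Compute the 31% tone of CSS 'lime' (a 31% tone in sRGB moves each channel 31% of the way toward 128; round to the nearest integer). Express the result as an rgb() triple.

rgb(40, 216, 40)

CSS lime is rgb(0, 255, 0).
Lerp each channel 31% toward 128:
  R: 0 + 0.31×(128−0) = 0 + 39.68 = 39.68 → 40
  G: 255 − 39.37 = 215.63 → 216
  B: 0 + 0.31×(128−0) = 0 + 39.68 = 39.68 → 40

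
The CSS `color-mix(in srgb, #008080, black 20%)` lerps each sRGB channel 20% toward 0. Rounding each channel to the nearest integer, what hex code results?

#008080 is rgb(0, 128, 128).
A 20% shade moves each channel 20% toward 0:
  R: 0 + 0.2×(0−0) = 0 + 0 = 0 → 0
  G: 128 − 25.6 = 102.4 → 102
  B: 128 + 0.2×(0−128) = 128 − 25.6 = 102.4 → 102
rgb(0, 102, 102) = #006666.

#006666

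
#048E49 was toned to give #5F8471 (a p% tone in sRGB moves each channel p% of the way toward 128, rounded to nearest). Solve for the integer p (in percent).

73%

#048E49 is rgb(4, 142, 73); #5F8471 is rgb(95, 132, 113).
On the R channel (widest range): 95 ≈ 4 + (p/100)(128 − 4), so p ≈ 100×(95 − 4)/(128 − 4) = 9100/124 = 73.39.
p = 73 reproduces all three channels after rounding.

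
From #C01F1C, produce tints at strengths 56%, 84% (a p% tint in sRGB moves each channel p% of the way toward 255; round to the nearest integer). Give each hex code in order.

#C01F1C is rgb(192, 31, 28).
56%: (192 + 35.28 = 227.28→227, 31 + 125.44 = 156.44→156, 28 + 127.12 = 155.12→155) → #E39C9B
84%: (192 + 52.92 = 244.92→245, 31 + 188.16 = 219.16→219, 28 + 190.68 = 218.68→219) → #F5DBDB

#E39C9B, #F5DBDB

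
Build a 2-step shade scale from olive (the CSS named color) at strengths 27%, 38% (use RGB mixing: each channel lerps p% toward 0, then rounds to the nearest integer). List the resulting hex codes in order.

#5d5d00, #4f4f00

CSS olive is rgb(128, 128, 0).
27%: (128 − 34.56 = 93.44→93, 128 − 34.56 = 93.44→93, 0→0) → #5d5d00
38%: (128 − 48.64 = 79.36→79, 128 − 48.64 = 79.36→79, 0→0) → #4f4f00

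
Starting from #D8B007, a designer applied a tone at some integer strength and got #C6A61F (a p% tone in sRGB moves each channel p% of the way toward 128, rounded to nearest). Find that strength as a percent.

#D8B007 is rgb(216, 176, 7); #C6A61F is rgb(198, 166, 31).
On the B channel (widest range): 31 ≈ 7 + (p/100)(128 − 7), so p ≈ 100×(31 − 7)/(128 − 7) = 2400/121 = 19.83.
p = 20 reproduces all three channels after rounding.

20%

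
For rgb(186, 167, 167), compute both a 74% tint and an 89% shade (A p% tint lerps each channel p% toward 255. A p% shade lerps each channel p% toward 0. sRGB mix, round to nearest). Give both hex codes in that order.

74% tint:
  R: 186 + 51.06 = 237.06 → 237
  G: 167 + 65.12 = 232.12 → 232
  B: 167 + 65.12 = 232.12 → 232
  → #EDE8E8
89% shade:
  R: 186 + 0.89×(0−186) = 186 − 165.54 = 20.46 → 20
  G: 167 − 148.63 = 18.37 → 18
  B: 167 − 148.63 = 18.37 → 18
  → #141212

#EDE8E8, #141212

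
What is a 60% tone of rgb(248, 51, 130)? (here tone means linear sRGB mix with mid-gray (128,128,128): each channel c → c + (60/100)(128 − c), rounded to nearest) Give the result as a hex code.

#B06181

A 60% tone moves each channel 60% toward 128:
  R: 248 − 72 = 176 → 176
  G: 51 + 46.2 = 97.2 → 97
  B: 130 + 0.6×(128−130) = 130 − 1.2 = 128.8 → 129
rgb(176, 97, 129) = #B06181.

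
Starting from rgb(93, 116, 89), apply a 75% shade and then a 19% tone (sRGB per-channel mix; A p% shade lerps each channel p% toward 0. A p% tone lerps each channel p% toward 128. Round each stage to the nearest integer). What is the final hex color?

Per channel, c → c + 0.75(0 − c):
  R: 93 + 0.75×(0−93) = 93 − 69.75 = 23.25 → 23
  G: 116 + 0.75×(0−116) = 116 − 87 = 29 → 29
  B: 89 − 66.75 = 22.25 → 22
After the shade: rgb(23, 29, 22) = #171d16.
Lerp each channel 19% toward 128:
  R: 23 + 0.19×(128−23) = 23 + 19.95 = 42.95 → 43
  G: 29 + 0.19×(128−29) = 29 + 18.81 = 47.81 → 48
  B: 22 + 0.19×(128−22) = 22 + 20.14 = 42.14 → 42
rgb(43, 48, 42) = #2b302a.

#2b302a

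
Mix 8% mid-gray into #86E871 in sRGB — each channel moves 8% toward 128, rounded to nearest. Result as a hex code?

#86E871 is rgb(134, 232, 113).
Lerp each channel 8% toward 128:
  R: 134 − 0.48 = 133.52 → 134
  G: 232 − 8.32 = 223.68 → 224
  B: 113 + 0.08×(128−113) = 113 + 1.2 = 114.2 → 114
rgb(134, 224, 114) = #86E072.

#86E072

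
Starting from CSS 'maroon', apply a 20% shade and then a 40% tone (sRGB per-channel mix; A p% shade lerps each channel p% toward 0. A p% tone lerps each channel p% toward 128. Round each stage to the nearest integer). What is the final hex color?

CSS maroon is rgb(128, 0, 0).
Lerp each channel 20% toward 0:
  R: 128 + 0.2×(0−128) = 128 − 25.6 = 102.4 → 102
  G: 0 + 0.2×(0−0) = 0 + 0 = 0 → 0
  B: 0 + 0.2×(0−0) = 0 + 0 = 0 → 0
After the shade: rgb(102, 0, 0) = #660000.
Lerp each channel 40% toward 128:
  R: 102 + 10.4 = 112.4 → 112
  G: 0 + 0.4×(128−0) = 0 + 51.2 = 51.2 → 51
  B: 0 + 0.4×(128−0) = 0 + 51.2 = 51.2 → 51
rgb(112, 51, 51) = #703333.

#703333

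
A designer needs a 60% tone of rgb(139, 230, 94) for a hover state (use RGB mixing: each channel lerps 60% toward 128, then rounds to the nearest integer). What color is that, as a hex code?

Per channel, c → c + 0.6(128 − c):
  R: 139 + 0.6×(128−139) = 139 − 6.6 = 132.4 → 132
  G: 230 + 0.6×(128−230) = 230 − 61.2 = 168.8 → 169
  B: 94 + 0.6×(128−94) = 94 + 20.4 = 114.4 → 114
rgb(132, 169, 114) = #84a972.

#84a972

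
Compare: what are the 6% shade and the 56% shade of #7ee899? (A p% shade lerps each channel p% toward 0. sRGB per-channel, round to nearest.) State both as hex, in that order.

#7ee899 is rgb(126, 232, 153).
6% shade:
  R: 126 + 0.06×(0−126) = 126 − 7.56 = 118.44 → 118
  G: 232 + 0.06×(0−232) = 232 − 13.92 = 218.08 → 218
  B: 153 − 9.18 = 143.82 → 144
  → #76da90
56% shade:
  R: 126 − 70.56 = 55.44 → 55
  G: 232 + 0.56×(0−232) = 232 − 129.92 = 102.08 → 102
  B: 153 + 0.56×(0−153) = 153 − 85.68 = 67.32 → 67
  → #376643

#76da90, #376643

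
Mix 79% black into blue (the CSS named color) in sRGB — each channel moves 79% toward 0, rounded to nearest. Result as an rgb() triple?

rgb(0, 0, 54)

CSS blue is rgb(0, 0, 255).
A 79% shade moves each channel 79% toward 0:
  R: 0 + 0.79×(0−0) = 0 + 0 = 0 → 0
  G: 0 + 0.79×(0−0) = 0 + 0 = 0 → 0
  B: 255 + 0.79×(0−255) = 255 − 201.45 = 53.55 → 54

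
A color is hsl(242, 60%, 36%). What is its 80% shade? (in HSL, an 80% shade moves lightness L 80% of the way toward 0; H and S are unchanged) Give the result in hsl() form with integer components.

hsl(242, 60%, 7%)

L moves 80% from 36 toward 0: 36 − 28.8 = 7.2 → 7.
H and S are unchanged.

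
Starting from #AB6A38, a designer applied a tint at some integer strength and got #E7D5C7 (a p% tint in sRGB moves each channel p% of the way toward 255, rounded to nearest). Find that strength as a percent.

72%

#AB6A38 is rgb(171, 106, 56); #E7D5C7 is rgb(231, 213, 199).
On the B channel (widest range): 199 ≈ 56 + (p/100)(255 − 56), so p ≈ 100×(199 − 56)/(255 − 56) = 14300/199 = 71.86.
p = 72 reproduces all three channels after rounding.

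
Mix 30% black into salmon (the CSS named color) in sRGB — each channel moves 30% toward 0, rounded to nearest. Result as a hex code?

#af5a50

CSS salmon is rgb(250, 128, 114).
Lerp each channel 30% toward 0:
  R: 250 − 75 = 175 → 175
  G: 128 + 0.3×(0−128) = 128 − 38.4 = 89.6 → 90
  B: 114 + 0.3×(0−114) = 114 − 34.2 = 79.8 → 80
rgb(175, 90, 80) = #af5a50.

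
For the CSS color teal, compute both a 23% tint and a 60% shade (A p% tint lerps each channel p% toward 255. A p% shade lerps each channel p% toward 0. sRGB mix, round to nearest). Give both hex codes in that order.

CSS teal is rgb(0, 128, 128).
23% tint:
  R: 0 + 58.65 = 58.65 → 59
  G: 128 + 0.23×(255−128) = 128 + 29.21 = 157.21 → 157
  B: 128 + 0.23×(255−128) = 128 + 29.21 = 157.21 → 157
  → #3b9d9d
60% shade:
  R: 0 + 0.6×(0−0) = 0 + 0 = 0 → 0
  G: 128 + 0.6×(0−128) = 128 − 76.8 = 51.2 → 51
  B: 128 + 0.6×(0−128) = 128 − 76.8 = 51.2 → 51
  → #003333

#3b9d9d, #003333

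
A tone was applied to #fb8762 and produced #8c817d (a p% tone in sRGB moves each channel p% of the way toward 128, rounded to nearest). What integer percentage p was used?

90%

#fb8762 is rgb(251, 135, 98); #8c817d is rgb(140, 129, 125).
On the R channel (widest range): 140 ≈ 251 + (p/100)(128 − 251), so p ≈ 100×(140 − 251)/(128 − 251) = -11100/-123 = 90.24.
p = 90 reproduces all three channels after rounding.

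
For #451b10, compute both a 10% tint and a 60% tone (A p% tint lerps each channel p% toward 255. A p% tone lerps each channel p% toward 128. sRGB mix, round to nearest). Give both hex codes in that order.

#583228, #685853

#451b10 is rgb(69, 27, 16).
10% tint:
  R: 69 + 0.1×(255−69) = 69 + 18.6 = 87.6 → 88
  G: 27 + 22.8 = 49.8 → 50
  B: 16 + 0.1×(255−16) = 16 + 23.9 = 39.9 → 40
  → #583228
60% tone:
  R: 69 + 0.6×(128−69) = 69 + 35.4 = 104.4 → 104
  G: 27 + 0.6×(128−27) = 27 + 60.6 = 87.6 → 88
  B: 16 + 0.6×(128−16) = 16 + 67.2 = 83.2 → 83
  → #685853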